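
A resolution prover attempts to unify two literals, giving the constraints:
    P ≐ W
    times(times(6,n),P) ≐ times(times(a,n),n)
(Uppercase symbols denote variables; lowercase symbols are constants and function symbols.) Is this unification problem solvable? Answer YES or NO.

Bind P := W; substituting into the remaining equation gives: times(times(6,n),W) ≐ times(times(a,n),n).
Decompose times/2: times(6,n) ≐ times(a,n),  W ≐ n.
Decompose times/2: 6 ≐ a,  n ≐ n.
Clash: constants 6 and a differ; no unifier exists.

NO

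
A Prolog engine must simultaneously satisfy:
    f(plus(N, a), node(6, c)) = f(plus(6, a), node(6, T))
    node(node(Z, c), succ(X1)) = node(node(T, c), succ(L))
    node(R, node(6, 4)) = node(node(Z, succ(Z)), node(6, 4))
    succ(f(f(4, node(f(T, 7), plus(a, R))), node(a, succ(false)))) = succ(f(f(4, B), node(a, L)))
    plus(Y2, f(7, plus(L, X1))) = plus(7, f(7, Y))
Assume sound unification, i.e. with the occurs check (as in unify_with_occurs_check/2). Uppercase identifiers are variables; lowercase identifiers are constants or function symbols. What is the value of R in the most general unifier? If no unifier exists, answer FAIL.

Decompose f/2: plus(N, a) = plus(6, a),  node(6, c) = node(6, T).
Decompose plus/2: N = 6,  a = a.
Bind N := 6; no other remaining equation mentions N.
Delete trivial equation a = a.
Decompose node/2: 6 = 6,  c = T.
Delete trivial equation 6 = 6.
Bind T := c; substituting into the 2 remaining equations that mention T gives: node(node(Z, c), succ(X1)) = node(node(c, c), succ(L)),  succ(f(f(4, node(f(c, 7), plus(a, R))), node(a, succ(false)))) = succ(f(f(4, B), node(a, L))).
Decompose node/2: node(Z, c) = node(c, c),  succ(X1) = succ(L).
Decompose node/2: Z = c,  c = c.
Bind Z := c; substituting into the one remaining equation that mentions Z gives: node(R, node(6, 4)) = node(node(c, succ(c)), node(6, 4)).
Delete trivial equation c = c.
Decompose succ/1: X1 = L.
Bind X1 := L; substituting into the one remaining equation that mentions X1 gives: plus(Y2, f(7, plus(L, L))) = plus(7, f(7, Y)).
Decompose node/2: R = node(c, succ(c)),  node(6, 4) = node(6, 4).
Bind R := node(c, succ(c)); substituting into the one remaining equation that mentions R gives: succ(f(f(4, node(f(c, 7), plus(a, node(c, succ(c))))), node(a, succ(false)))) = succ(f(f(4, B), node(a, L))).
Delete trivial equation node(6, 4) = node(6, 4).
Decompose succ/1: f(f(4, node(f(c, 7), plus(a, node(c, succ(c))))), node(a, succ(false))) = f(f(4, B), node(a, L)).
Decompose f/2: f(4, node(f(c, 7), plus(a, node(c, succ(c))))) = f(4, B),  node(a, succ(false)) = node(a, L).
Decompose f/2: 4 = 4,  node(f(c, 7), plus(a, node(c, succ(c)))) = B.
Delete trivial equation 4 = 4.
Bind B := node(f(c, 7), plus(a, node(c, succ(c)))); no other remaining equation mentions B.
Decompose node/2: a = a,  succ(false) = L.
Delete trivial equation a = a.
Bind L := succ(false); substituting into the remaining equation gives: plus(Y2, f(7, plus(succ(false), succ(false)))) = plus(7, f(7, Y)). Substituting into the earlier binding gives X1 := succ(false).
Decompose plus/2: Y2 = 7,  f(7, plus(succ(false), succ(false))) = f(7, Y).
Bind Y2 := 7; no other remaining equation mentions Y2.
Decompose f/2: 7 = 7,  plus(succ(false), succ(false)) = Y.
Delete trivial equation 7 = 7.
Bind Y := plus(succ(false), succ(false)).
MGU = { N ↦ 6, T ↦ c, Z ↦ c, X1 ↦ succ(false), R ↦ node(c, succ(c)), B ↦ node(f(c, 7), plus(a, node(c, succ(c)))), L ↦ succ(false), Y2 ↦ 7, Y ↦ plus(succ(false), succ(false)) }, so R ↦ node(c, succ(c)).

node(c, succ(c))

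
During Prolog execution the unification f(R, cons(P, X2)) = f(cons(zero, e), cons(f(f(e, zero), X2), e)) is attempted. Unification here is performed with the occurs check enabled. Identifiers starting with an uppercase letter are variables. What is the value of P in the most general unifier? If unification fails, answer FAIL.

f(f(e, zero), e)

Decompose f/2: R = cons(zero, e),  cons(P, X2) = cons(f(f(e, zero), X2), e).
Bind R := cons(zero, e); no other remaining equation mentions R.
Decompose cons/2: P = f(f(e, zero), X2),  X2 = e.
Bind P := f(f(e, zero), X2); no other remaining equation mentions P.
Bind X2 := e. Substituting into the earlier binding gives P := f(f(e, zero), e).
MGU = { R ↦ cons(zero, e), P ↦ f(f(e, zero), e), X2 ↦ e }, so P ↦ f(f(e, zero), e).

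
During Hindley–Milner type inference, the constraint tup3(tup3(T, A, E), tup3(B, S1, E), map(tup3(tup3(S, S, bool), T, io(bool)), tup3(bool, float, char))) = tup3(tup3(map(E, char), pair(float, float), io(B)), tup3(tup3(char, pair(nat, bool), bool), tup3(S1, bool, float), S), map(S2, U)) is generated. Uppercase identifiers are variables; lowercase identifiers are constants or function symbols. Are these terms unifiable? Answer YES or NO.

NO

Decompose tup3/3: tup3(T, A, E) = tup3(map(E, char), pair(float, float), io(B)),  tup3(B, S1, E) = tup3(tup3(char, pair(nat, bool), bool), tup3(S1, bool, float), S),  map(tup3(tup3(S, S, bool), T, io(bool)), tup3(bool, float, char)) = map(S2, U).
Decompose tup3/3: T = map(E, char),  A = pair(float, float),  E = io(B).
Bind T := map(E, char); substituting into the one remaining equation that mentions T gives: map(tup3(tup3(S, S, bool), map(E, char), io(bool)), tup3(bool, float, char)) = map(S2, U).
Bind A := pair(float, float); no other remaining equation mentions A.
Bind E := io(B); substituting into the remaining equations gives: tup3(B, S1, io(B)) = tup3(tup3(char, pair(nat, bool), bool), tup3(S1, bool, float), S),  map(tup3(tup3(S, S, bool), map(io(B), char), io(bool)), tup3(bool, float, char)) = map(S2, U). Substituting into the earlier binding gives T := map(io(B), char).
Decompose tup3/3: B = tup3(char, pair(nat, bool), bool),  S1 = tup3(S1, bool, float),  io(B) = S.
Bind B := tup3(char, pair(nat, bool), bool); substituting into the 2 remaining equations that mention B gives: io(tup3(char, pair(nat, bool), bool)) = S,  map(tup3(tup3(S, S, bool), map(io(tup3(char, pair(nat, bool), bool)), char), io(bool)), tup3(bool, float, char)) = map(S2, U). Substituting into the earlier bindings gives T := map(io(tup3(char, pair(nat, bool), bool)), char), E := io(tup3(char, pair(nat, bool), bool)).
Occurs check fails: S1 occurs in tup3(S1, bool, float); the equation S1 = tup3(S1, bool, float) has no finite solution.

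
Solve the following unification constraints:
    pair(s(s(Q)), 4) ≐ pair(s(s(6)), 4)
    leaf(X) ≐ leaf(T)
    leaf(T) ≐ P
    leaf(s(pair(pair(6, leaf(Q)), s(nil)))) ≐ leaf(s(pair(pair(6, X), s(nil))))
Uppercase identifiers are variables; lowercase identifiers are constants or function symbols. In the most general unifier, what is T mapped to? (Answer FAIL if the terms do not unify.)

leaf(6)

Decompose pair/2: s(s(Q)) ≐ s(s(6)),  4 ≐ 4.
Decompose s/1: s(Q) ≐ s(6).
Decompose s/1: Q ≐ 6.
Bind Q := 6; substituting into the one remaining equation that mentions Q gives: leaf(s(pair(pair(6, leaf(6)), s(nil)))) ≐ leaf(s(pair(pair(6, X), s(nil)))).
Delete trivial equation 4 ≐ 4.
Decompose leaf/1: X ≐ T.
Bind X := T; substituting into the one remaining equation that mentions X gives: leaf(s(pair(pair(6, leaf(6)), s(nil)))) ≐ leaf(s(pair(pair(6, T), s(nil)))).
Bind P := leaf(T); no other remaining equation mentions P.
Decompose leaf/1: s(pair(pair(6, leaf(6)), s(nil))) ≐ s(pair(pair(6, T), s(nil))).
Decompose s/1: pair(pair(6, leaf(6)), s(nil)) ≐ pair(pair(6, T), s(nil)).
Decompose pair/2: pair(6, leaf(6)) ≐ pair(6, T),  s(nil) ≐ s(nil).
Decompose pair/2: 6 ≐ 6,  leaf(6) ≐ T.
Delete trivial equation 6 ≐ 6.
Bind T := leaf(6); no other remaining equation mentions T. Substituting into the earlier bindings gives X := leaf(6), P := leaf(leaf(6)).
Delete trivial equation s(nil) ≐ s(nil).
MGU = { Q := 6, X := leaf(6), P := leaf(leaf(6)), T := leaf(6) }, so T := leaf(6).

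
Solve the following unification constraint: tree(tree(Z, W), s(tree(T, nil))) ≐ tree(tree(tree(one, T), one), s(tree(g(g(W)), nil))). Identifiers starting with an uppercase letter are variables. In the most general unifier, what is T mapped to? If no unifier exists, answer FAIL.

Decompose tree/2: tree(Z, W) ≐ tree(tree(one, T), one),  s(tree(T, nil)) ≐ s(tree(g(g(W)), nil)).
Decompose tree/2: Z ≐ tree(one, T),  W ≐ one.
Bind Z := tree(one, T); no other remaining equation mentions Z.
Bind W := one; substituting into the remaining equation gives: s(tree(T, nil)) ≐ s(tree(g(g(one)), nil)).
Decompose s/1: tree(T, nil) ≐ tree(g(g(one)), nil).
Decompose tree/2: T ≐ g(g(one)),  nil ≐ nil.
Bind T := g(g(one)); no other remaining equation mentions T. Substituting into the earlier binding gives Z := tree(one, g(g(one))).
Delete trivial equation nil ≐ nil.
MGU = { Z := tree(one, g(g(one))), W := one, T := g(g(one)) }, so T := g(g(one)).

g(g(one))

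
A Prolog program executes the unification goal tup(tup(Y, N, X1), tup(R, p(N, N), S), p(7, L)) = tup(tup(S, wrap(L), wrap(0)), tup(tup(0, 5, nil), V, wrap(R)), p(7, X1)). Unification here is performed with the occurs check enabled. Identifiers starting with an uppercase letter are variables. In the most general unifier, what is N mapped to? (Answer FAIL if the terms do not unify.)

Decompose tup/3: tup(Y, N, X1) = tup(S, wrap(L), wrap(0)),  tup(R, p(N, N), S) = tup(tup(0, 5, nil), V, wrap(R)),  p(7, L) = p(7, X1).
Decompose tup/3: Y = S,  N = wrap(L),  X1 = wrap(0).
Bind Y := S; no other remaining equation mentions Y.
Bind N := wrap(L); substituting into the one remaining equation that mentions N gives: tup(R, p(wrap(L), wrap(L)), S) = tup(tup(0, 5, nil), V, wrap(R)).
Bind X1 := wrap(0); substituting into the one remaining equation that mentions X1 gives: p(7, L) = p(7, wrap(0)).
Decompose tup/3: R = tup(0, 5, nil),  p(wrap(L), wrap(L)) = V,  S = wrap(R).
Bind R := tup(0, 5, nil); substituting into the one remaining equation that mentions R gives: S = wrap(tup(0, 5, nil)).
Bind V := p(wrap(L), wrap(L)); no other remaining equation mentions V.
Bind S := wrap(tup(0, 5, nil)); no other remaining equation mentions S. Substituting into the earlier binding gives Y := wrap(tup(0, 5, nil)).
Decompose p/2: 7 = 7,  L = wrap(0).
Delete trivial equation 7 = 7.
Bind L := wrap(0). Substituting into the earlier bindings gives N := wrap(wrap(0)), V := p(wrap(wrap(0)), wrap(wrap(0))).
MGU = { Y = wrap(tup(0, 5, nil)), N = wrap(wrap(0)), X1 = wrap(0), R = tup(0, 5, nil), V = p(wrap(wrap(0)), wrap(wrap(0))), S = wrap(tup(0, 5, nil)), L = wrap(0) }, so N = wrap(wrap(0)).

wrap(wrap(0))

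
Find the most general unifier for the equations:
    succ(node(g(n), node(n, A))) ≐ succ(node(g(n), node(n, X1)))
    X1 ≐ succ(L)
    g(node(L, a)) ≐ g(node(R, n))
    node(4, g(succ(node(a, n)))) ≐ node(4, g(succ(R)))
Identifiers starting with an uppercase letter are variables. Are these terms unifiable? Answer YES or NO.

NO

Decompose succ/1: node(g(n), node(n, A)) ≐ node(g(n), node(n, X1)).
Decompose node/2: g(n) ≐ g(n),  node(n, A) ≐ node(n, X1).
Delete trivial equation g(n) ≐ g(n).
Decompose node/2: n ≐ n,  A ≐ X1.
Delete trivial equation n ≐ n.
Bind A := X1; no other remaining equation mentions A.
Bind X1 := succ(L); no other remaining equation mentions X1. Substituting into the earlier binding gives A := succ(L).
Decompose g/1: node(L, a) ≐ node(R, n).
Decompose node/2: L ≐ R,  a ≐ n.
Bind L := R; no other remaining equation mentions L. Substituting into the earlier bindings gives A := succ(R), X1 := succ(R).
Clash: constants a and n differ; no unifier exists.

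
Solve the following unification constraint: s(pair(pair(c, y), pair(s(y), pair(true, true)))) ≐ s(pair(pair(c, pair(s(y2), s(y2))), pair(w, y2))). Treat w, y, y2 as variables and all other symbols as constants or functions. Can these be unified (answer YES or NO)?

Decompose s/1: pair(pair(c, y), pair(s(y), pair(true, true))) ≐ pair(pair(c, pair(s(y2), s(y2))), pair(w, y2)).
Decompose pair/2: pair(c, y) ≐ pair(c, pair(s(y2), s(y2))),  pair(s(y), pair(true, true)) ≐ pair(w, y2).
Decompose pair/2: c ≐ c,  y ≐ pair(s(y2), s(y2)).
Delete trivial equation c ≐ c.
Bind y := pair(s(y2), s(y2)); substituting into the remaining equation gives: pair(s(pair(s(y2), s(y2))), pair(true, true)) ≐ pair(w, y2).
Decompose pair/2: s(pair(s(y2), s(y2))) ≐ w,  pair(true, true) ≐ y2.
Bind w := s(pair(s(y2), s(y2))); no other remaining equation mentions w.
Bind y2 := pair(true, true). Substituting into the earlier bindings gives y := pair(s(pair(true, true)), s(pair(true, true))), w := s(pair(s(pair(true, true)), s(pair(true, true)))).
No equations remain and no clash or occurs-check failure arose, so a unifier exists.

YES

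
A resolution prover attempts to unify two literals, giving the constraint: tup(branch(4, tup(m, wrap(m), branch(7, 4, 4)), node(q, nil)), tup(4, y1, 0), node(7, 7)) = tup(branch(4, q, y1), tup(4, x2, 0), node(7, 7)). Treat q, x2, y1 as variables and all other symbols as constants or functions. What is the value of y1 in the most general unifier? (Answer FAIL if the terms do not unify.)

Decompose tup/3: branch(4, tup(m, wrap(m), branch(7, 4, 4)), node(q, nil)) = branch(4, q, y1),  tup(4, y1, 0) = tup(4, x2, 0),  node(7, 7) = node(7, 7).
Decompose branch/3: 4 = 4,  tup(m, wrap(m), branch(7, 4, 4)) = q,  node(q, nil) = y1.
Delete trivial equation 4 = 4.
Bind q := tup(m, wrap(m), branch(7, 4, 4)); substituting into the one remaining equation that mentions q gives: node(tup(m, wrap(m), branch(7, 4, 4)), nil) = y1.
Bind y1 := node(tup(m, wrap(m), branch(7, 4, 4)), nil); substituting into the one remaining equation that mentions y1 gives: tup(4, node(tup(m, wrap(m), branch(7, 4, 4)), nil), 0) = tup(4, x2, 0).
Decompose tup/3: 4 = 4,  node(tup(m, wrap(m), branch(7, 4, 4)), nil) = x2,  0 = 0.
Delete trivial equation 4 = 4.
Bind x2 := node(tup(m, wrap(m), branch(7, 4, 4)), nil); no other remaining equation mentions x2.
Delete trivial equation 0 = 0.
Delete trivial equation node(7, 7) = node(7, 7).
MGU = { q ↦ tup(m, wrap(m), branch(7, 4, 4)), y1 ↦ node(tup(m, wrap(m), branch(7, 4, 4)), nil), x2 ↦ node(tup(m, wrap(m), branch(7, 4, 4)), nil) }, so y1 ↦ node(tup(m, wrap(m), branch(7, 4, 4)), nil).

node(tup(m, wrap(m), branch(7, 4, 4)), nil)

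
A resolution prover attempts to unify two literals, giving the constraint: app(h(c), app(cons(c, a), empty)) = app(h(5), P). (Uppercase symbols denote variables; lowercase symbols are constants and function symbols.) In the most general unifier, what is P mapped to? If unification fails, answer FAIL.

FAIL

Decompose app/2: h(c) = h(5),  app(cons(c, a), empty) = P.
Decompose h/1: c = 5.
Clash: constants c and 5 differ; no unifier exists.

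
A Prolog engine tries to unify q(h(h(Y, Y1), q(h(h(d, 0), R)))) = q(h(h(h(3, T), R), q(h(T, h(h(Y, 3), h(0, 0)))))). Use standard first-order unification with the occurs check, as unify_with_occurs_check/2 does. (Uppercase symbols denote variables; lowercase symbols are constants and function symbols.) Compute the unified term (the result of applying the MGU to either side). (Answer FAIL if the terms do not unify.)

q(h(h(h(3, h(d, 0)), h(h(h(3, h(d, 0)), 3), h(0, 0))), q(h(h(d, 0), h(h(h(3, h(d, 0)), 3), h(0, 0))))))

Decompose q/1: h(h(Y, Y1), q(h(h(d, 0), R))) = h(h(h(3, T), R), q(h(T, h(h(Y, 3), h(0, 0))))).
Decompose h/2: h(Y, Y1) = h(h(3, T), R),  q(h(h(d, 0), R)) = q(h(T, h(h(Y, 3), h(0, 0)))).
Decompose h/2: Y = h(3, T),  Y1 = R.
Bind Y := h(3, T); substituting into the one remaining equation that mentions Y gives: q(h(h(d, 0), R)) = q(h(T, h(h(h(3, T), 3), h(0, 0)))).
Bind Y1 := R; no other remaining equation mentions Y1.
Decompose q/1: h(h(d, 0), R) = h(T, h(h(h(3, T), 3), h(0, 0))).
Decompose h/2: h(d, 0) = T,  R = h(h(h(3, T), 3), h(0, 0)).
Bind T := h(d, 0); substituting into the remaining equation gives: R = h(h(h(3, h(d, 0)), 3), h(0, 0)). Substituting into the earlier binding gives Y := h(3, h(d, 0)).
Bind R := h(h(h(3, h(d, 0)), 3), h(0, 0)). Substituting into the earlier binding gives Y1 := h(h(h(3, h(d, 0)), 3), h(0, 0)).
Applying the MGU to either side gives q(h(h(h(3, h(d, 0)), h(h(h(3, h(d, 0)), 3), h(0, 0))), q(h(h(d, 0), h(h(h(3, h(d, 0)), 3), h(0, 0)))))).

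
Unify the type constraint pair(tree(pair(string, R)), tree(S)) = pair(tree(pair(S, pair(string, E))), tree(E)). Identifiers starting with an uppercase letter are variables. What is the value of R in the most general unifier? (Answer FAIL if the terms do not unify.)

pair(string, string)

Decompose pair/2: tree(pair(string, R)) = tree(pair(S, pair(string, E))),  tree(S) = tree(E).
Decompose tree/1: pair(string, R) = pair(S, pair(string, E)).
Decompose pair/2: string = S,  R = pair(string, E).
Bind S := string; substituting into the one remaining equation that mentions S gives: tree(string) = tree(E).
Bind R := pair(string, E); no other remaining equation mentions R.
Decompose tree/1: string = E.
Bind E := string. Substituting into the earlier binding gives R := pair(string, string).
MGU = { S -> string, R -> pair(string, string), E -> string }, so R -> pair(string, string).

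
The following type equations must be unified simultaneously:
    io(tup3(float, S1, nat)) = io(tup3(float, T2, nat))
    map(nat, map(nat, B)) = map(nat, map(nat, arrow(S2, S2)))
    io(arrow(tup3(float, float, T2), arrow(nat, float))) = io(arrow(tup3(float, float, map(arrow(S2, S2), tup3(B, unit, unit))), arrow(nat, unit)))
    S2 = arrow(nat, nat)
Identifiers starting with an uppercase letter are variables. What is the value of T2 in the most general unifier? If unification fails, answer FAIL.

FAIL

Decompose io/1: tup3(float, S1, nat) = tup3(float, T2, nat).
Decompose tup3/3: float = float,  S1 = T2,  nat = nat.
Delete trivial equation float = float.
Bind S1 := T2; no other remaining equation mentions S1.
Delete trivial equation nat = nat.
Decompose map/2: nat = nat,  map(nat, B) = map(nat, arrow(S2, S2)).
Delete trivial equation nat = nat.
Decompose map/2: nat = nat,  B = arrow(S2, S2).
Delete trivial equation nat = nat.
Bind B := arrow(S2, S2); substituting into the one remaining equation that mentions B gives: io(arrow(tup3(float, float, T2), arrow(nat, float))) = io(arrow(tup3(float, float, map(arrow(S2, S2), tup3(arrow(S2, S2), unit, unit))), arrow(nat, unit))).
Decompose io/1: arrow(tup3(float, float, T2), arrow(nat, float)) = arrow(tup3(float, float, map(arrow(S2, S2), tup3(arrow(S2, S2), unit, unit))), arrow(nat, unit)).
Decompose arrow/2: tup3(float, float, T2) = tup3(float, float, map(arrow(S2, S2), tup3(arrow(S2, S2), unit, unit))),  arrow(nat, float) = arrow(nat, unit).
Decompose tup3/3: float = float,  float = float,  T2 = map(arrow(S2, S2), tup3(arrow(S2, S2), unit, unit)).
Delete trivial equation float = float.
Delete trivial equation float = float.
Bind T2 := map(arrow(S2, S2), tup3(arrow(S2, S2), unit, unit)); no other remaining equation mentions T2. Substituting into the earlier binding gives S1 := map(arrow(S2, S2), tup3(arrow(S2, S2), unit, unit)).
Decompose arrow/2: nat = nat,  float = unit.
Delete trivial equation nat = nat.
Clash: constants float and unit differ; no unifier exists.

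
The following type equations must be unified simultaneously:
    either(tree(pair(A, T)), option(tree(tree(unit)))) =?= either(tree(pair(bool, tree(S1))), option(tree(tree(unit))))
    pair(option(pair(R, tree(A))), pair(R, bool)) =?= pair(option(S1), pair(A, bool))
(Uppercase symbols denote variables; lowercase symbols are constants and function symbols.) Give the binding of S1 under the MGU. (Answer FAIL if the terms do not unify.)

Decompose either/2: tree(pair(A, T)) =?= tree(pair(bool, tree(S1))),  option(tree(tree(unit))) =?= option(tree(tree(unit))).
Decompose tree/1: pair(A, T) =?= pair(bool, tree(S1)).
Decompose pair/2: A =?= bool,  T =?= tree(S1).
Bind A := bool; substituting into the one remaining equation that mentions A gives: pair(option(pair(R, tree(bool))), pair(R, bool)) =?= pair(option(S1), pair(bool, bool)).
Bind T := tree(S1); no other remaining equation mentions T.
Delete trivial equation option(tree(tree(unit))) =?= option(tree(tree(unit))).
Decompose pair/2: option(pair(R, tree(bool))) =?= option(S1),  pair(R, bool) =?= pair(bool, bool).
Decompose option/1: pair(R, tree(bool)) =?= S1.
Bind S1 := pair(R, tree(bool)); no other remaining equation mentions S1. Substituting into the earlier binding gives T := tree(pair(R, tree(bool))).
Decompose pair/2: R =?= bool,  bool =?= bool.
Bind R := bool; no other remaining equation mentions R. Substituting into the earlier bindings gives T := tree(pair(bool, tree(bool))), S1 := pair(bool, tree(bool)).
Delete trivial equation bool =?= bool.
MGU = { A := bool, T := tree(pair(bool, tree(bool))), S1 := pair(bool, tree(bool)), R := bool }, so S1 := pair(bool, tree(bool)).

pair(bool, tree(bool))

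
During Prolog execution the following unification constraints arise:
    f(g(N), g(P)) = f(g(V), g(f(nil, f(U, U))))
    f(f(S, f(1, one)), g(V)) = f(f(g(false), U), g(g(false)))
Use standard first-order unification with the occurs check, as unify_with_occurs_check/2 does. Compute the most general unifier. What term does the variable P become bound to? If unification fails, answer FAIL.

f(nil, f(f(1, one), f(1, one)))

Decompose f/2: g(N) = g(V),  g(P) = g(f(nil, f(U, U))).
Decompose g/1: N = V.
Bind N := V; no other remaining equation mentions N.
Decompose g/1: P = f(nil, f(U, U)).
Bind P := f(nil, f(U, U)); no other remaining equation mentions P.
Decompose f/2: f(S, f(1, one)) = f(g(false), U),  g(V) = g(g(false)).
Decompose f/2: S = g(false),  f(1, one) = U.
Bind S := g(false); no other remaining equation mentions S.
Bind U := f(1, one); no other remaining equation mentions U. Substituting into the earlier binding gives P := f(nil, f(f(1, one), f(1, one))).
Decompose g/1: V = g(false).
Bind V := g(false). Substituting into the earlier binding gives N := g(false).
MGU = { N ↦ g(false), P ↦ f(nil, f(f(1, one), f(1, one))), S ↦ g(false), U ↦ f(1, one), V ↦ g(false) }, so P ↦ f(nil, f(f(1, one), f(1, one))).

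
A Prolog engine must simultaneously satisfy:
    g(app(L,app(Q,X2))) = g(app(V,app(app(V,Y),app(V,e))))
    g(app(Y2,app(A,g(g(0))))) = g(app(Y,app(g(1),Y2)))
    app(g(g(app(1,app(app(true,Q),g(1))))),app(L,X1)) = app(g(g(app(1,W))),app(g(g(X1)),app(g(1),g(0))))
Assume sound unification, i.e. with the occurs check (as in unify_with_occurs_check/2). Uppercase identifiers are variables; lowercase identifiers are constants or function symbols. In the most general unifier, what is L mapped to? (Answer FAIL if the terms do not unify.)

g(g(app(g(1),g(0))))

Decompose g/1: app(L,app(Q,X2)) = app(V,app(app(V,Y),app(V,e))).
Decompose app/2: L = V,  app(Q,X2) = app(app(V,Y),app(V,e)).
Bind L := V; substituting into the one remaining equation that mentions L gives: app(g(g(app(1,app(app(true,Q),g(1))))),app(V,X1)) = app(g(g(app(1,W))),app(g(g(X1)),app(g(1),g(0)))).
Decompose app/2: Q = app(V,Y),  X2 = app(V,e).
Bind Q := app(V,Y); substituting into the one remaining equation that mentions Q gives: app(g(g(app(1,app(app(true,app(V,Y)),g(1))))),app(V,X1)) = app(g(g(app(1,W))),app(g(g(X1)),app(g(1),g(0)))).
Bind X2 := app(V,e); no other remaining equation mentions X2.
Decompose g/1: app(Y2,app(A,g(g(0)))) = app(Y,app(g(1),Y2)).
Decompose app/2: Y2 = Y,  app(A,g(g(0))) = app(g(1),Y2).
Bind Y2 := Y; substituting into the one remaining equation that mentions Y2 gives: app(A,g(g(0))) = app(g(1),Y).
Decompose app/2: A = g(1),  g(g(0)) = Y.
Bind A := g(1); no other remaining equation mentions A.
Bind Y := g(g(0)); substituting into the remaining equation gives: app(g(g(app(1,app(app(true,app(V,g(g(0)))),g(1))))),app(V,X1)) = app(g(g(app(1,W))),app(g(g(X1)),app(g(1),g(0)))). Substituting into the earlier bindings gives Q := app(V,g(g(0))), Y2 := g(g(0)).
Decompose app/2: g(g(app(1,app(app(true,app(V,g(g(0)))),g(1))))) = g(g(app(1,W))),  app(V,X1) = app(g(g(X1)),app(g(1),g(0))).
Decompose g/1: g(app(1,app(app(true,app(V,g(g(0)))),g(1)))) = g(app(1,W)).
Decompose g/1: app(1,app(app(true,app(V,g(g(0)))),g(1))) = app(1,W).
Decompose app/2: 1 = 1,  app(app(true,app(V,g(g(0)))),g(1)) = W.
Delete trivial equation 1 = 1.
Bind W := app(app(true,app(V,g(g(0)))),g(1)); no other remaining equation mentions W.
Decompose app/2: V = g(g(X1)),  X1 = app(g(1),g(0)).
Bind V := g(g(X1)); no other remaining equation mentions V. Substituting into the earlier bindings gives L := g(g(X1)), Q := app(g(g(X1)),g(g(0))), X2 := app(g(g(X1)),e), W := app(app(true,app(g(g(X1)),g(g(0)))),g(1)).
Bind X1 := app(g(1),g(0)). Substituting into the earlier bindings gives L := g(g(app(g(1),g(0)))), Q := app(g(g(app(g(1),g(0)))),g(g(0))), X2 := app(g(g(app(g(1),g(0)))),e), W := app(app(true,app(g(g(app(g(1),g(0)))),g(g(0)))),g(1)), V := g(g(app(g(1),g(0)))).
MGU = { L -> g(g(app(g(1),g(0)))), Q -> app(g(g(app(g(1),g(0)))),g(g(0))), X2 -> app(g(g(app(g(1),g(0)))),e), Y2 -> g(g(0)), A -> g(1), Y -> g(g(0)), W -> app(app(true,app(g(g(app(g(1),g(0)))),g(g(0)))),g(1)), V -> g(g(app(g(1),g(0)))), X1 -> app(g(1),g(0)) }, so L -> g(g(app(g(1),g(0)))).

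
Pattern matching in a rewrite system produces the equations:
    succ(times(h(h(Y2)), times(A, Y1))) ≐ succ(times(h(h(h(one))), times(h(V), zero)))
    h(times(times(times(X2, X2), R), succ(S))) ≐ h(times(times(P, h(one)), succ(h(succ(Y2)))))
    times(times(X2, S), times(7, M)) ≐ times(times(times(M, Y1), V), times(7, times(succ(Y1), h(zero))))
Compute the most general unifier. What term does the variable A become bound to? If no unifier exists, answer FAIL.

h(h(succ(h(one))))

Decompose succ/1: times(h(h(Y2)), times(A, Y1)) ≐ times(h(h(h(one))), times(h(V), zero)).
Decompose times/2: h(h(Y2)) ≐ h(h(h(one))),  times(A, Y1) ≐ times(h(V), zero).
Decompose h/1: h(Y2) ≐ h(h(one)).
Decompose h/1: Y2 ≐ h(one).
Bind Y2 := h(one); substituting into the one remaining equation that mentions Y2 gives: h(times(times(times(X2, X2), R), succ(S))) ≐ h(times(times(P, h(one)), succ(h(succ(h(one)))))).
Decompose times/2: A ≐ h(V),  Y1 ≐ zero.
Bind A := h(V); no other remaining equation mentions A.
Bind Y1 := zero; substituting into the one remaining equation that mentions Y1 gives: times(times(X2, S), times(7, M)) ≐ times(times(times(M, zero), V), times(7, times(succ(zero), h(zero)))).
Decompose h/1: times(times(times(X2, X2), R), succ(S)) ≐ times(times(P, h(one)), succ(h(succ(h(one))))).
Decompose times/2: times(times(X2, X2), R) ≐ times(P, h(one)),  succ(S) ≐ succ(h(succ(h(one)))).
Decompose times/2: times(X2, X2) ≐ P,  R ≐ h(one).
Bind P := times(X2, X2); no other remaining equation mentions P.
Bind R := h(one); no other remaining equation mentions R.
Decompose succ/1: S ≐ h(succ(h(one))).
Bind S := h(succ(h(one))); substituting into the remaining equation gives: times(times(X2, h(succ(h(one)))), times(7, M)) ≐ times(times(times(M, zero), V), times(7, times(succ(zero), h(zero)))).
Decompose times/2: times(X2, h(succ(h(one)))) ≐ times(times(M, zero), V),  times(7, M) ≐ times(7, times(succ(zero), h(zero))).
Decompose times/2: X2 ≐ times(M, zero),  h(succ(h(one))) ≐ V.
Bind X2 := times(M, zero); no other remaining equation mentions X2. Substituting into the earlier binding gives P := times(times(M, zero), times(M, zero)).
Bind V := h(succ(h(one))); no other remaining equation mentions V. Substituting into the earlier binding gives A := h(h(succ(h(one)))).
Decompose times/2: 7 ≐ 7,  M ≐ times(succ(zero), h(zero)).
Delete trivial equation 7 ≐ 7.
Bind M := times(succ(zero), h(zero)). Substituting into the earlier bindings gives P := times(times(times(succ(zero), h(zero)), zero), times(times(succ(zero), h(zero)), zero)), X2 := times(times(succ(zero), h(zero)), zero).
MGU = { Y2 -> h(one), A -> h(h(succ(h(one)))), Y1 -> zero, P -> times(times(times(succ(zero), h(zero)), zero), times(times(succ(zero), h(zero)), zero)), R -> h(one), S -> h(succ(h(one))), X2 -> times(times(succ(zero), h(zero)), zero), V -> h(succ(h(one))), M -> times(succ(zero), h(zero)) }, so A -> h(h(succ(h(one)))).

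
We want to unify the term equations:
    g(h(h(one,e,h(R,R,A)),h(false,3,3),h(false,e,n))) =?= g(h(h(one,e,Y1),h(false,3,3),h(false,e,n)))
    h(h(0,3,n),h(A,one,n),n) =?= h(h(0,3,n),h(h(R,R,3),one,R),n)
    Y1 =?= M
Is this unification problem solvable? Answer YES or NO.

YES

Decompose g/1: h(h(one,e,h(R,R,A)),h(false,3,3),h(false,e,n)) =?= h(h(one,e,Y1),h(false,3,3),h(false,e,n)).
Decompose h/3: h(one,e,h(R,R,A)) =?= h(one,e,Y1),  h(false,3,3) =?= h(false,3,3),  h(false,e,n) =?= h(false,e,n).
Decompose h/3: one =?= one,  e =?= e,  h(R,R,A) =?= Y1.
Delete trivial equation one =?= one.
Delete trivial equation e =?= e.
Bind Y1 := h(R,R,A); substituting into the one remaining equation that mentions Y1 gives: h(R,R,A) =?= M.
Delete trivial equation h(false,3,3) =?= h(false,3,3).
Delete trivial equation h(false,e,n) =?= h(false,e,n).
Decompose h/3: h(0,3,n) =?= h(0,3,n),  h(A,one,n) =?= h(h(R,R,3),one,R),  n =?= n.
Delete trivial equation h(0,3,n) =?= h(0,3,n).
Decompose h/3: A =?= h(R,R,3),  one =?= one,  n =?= R.
Bind A := h(R,R,3); substituting into the one remaining equation that mentions A gives: h(R,R,h(R,R,3)) =?= M. Substituting into the earlier binding gives Y1 := h(R,R,h(R,R,3)).
Delete trivial equation one =?= one.
Bind R := n; substituting into the one remaining equation that mentions R gives: h(n,n,h(n,n,3)) =?= M. Substituting into the earlier bindings gives Y1 := h(n,n,h(n,n,3)), A := h(n,n,3).
Delete trivial equation n =?= n.
Bind M := h(n,n,h(n,n,3)).
No equations remain and no clash or occurs-check failure arose, so a unifier exists.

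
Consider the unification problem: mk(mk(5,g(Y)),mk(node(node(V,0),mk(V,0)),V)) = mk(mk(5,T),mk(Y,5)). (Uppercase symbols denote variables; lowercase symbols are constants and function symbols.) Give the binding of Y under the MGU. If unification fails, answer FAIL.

Decompose mk/2: mk(5,g(Y)) = mk(5,T),  mk(node(node(V,0),mk(V,0)),V) = mk(Y,5).
Decompose mk/2: 5 = 5,  g(Y) = T.
Delete trivial equation 5 = 5.
Bind T := g(Y); no other remaining equation mentions T.
Decompose mk/2: node(node(V,0),mk(V,0)) = Y,  V = 5.
Bind Y := node(node(V,0),mk(V,0)); no other remaining equation mentions Y. Substituting into the earlier binding gives T := g(node(node(V,0),mk(V,0))).
Bind V := 5. Substituting into the earlier bindings gives T := g(node(node(5,0),mk(5,0))), Y := node(node(5,0),mk(5,0)).
MGU = { T ↦ g(node(node(5,0),mk(5,0))), Y ↦ node(node(5,0),mk(5,0)), V ↦ 5 }, so Y ↦ node(node(5,0),mk(5,0)).

node(node(5,0),mk(5,0))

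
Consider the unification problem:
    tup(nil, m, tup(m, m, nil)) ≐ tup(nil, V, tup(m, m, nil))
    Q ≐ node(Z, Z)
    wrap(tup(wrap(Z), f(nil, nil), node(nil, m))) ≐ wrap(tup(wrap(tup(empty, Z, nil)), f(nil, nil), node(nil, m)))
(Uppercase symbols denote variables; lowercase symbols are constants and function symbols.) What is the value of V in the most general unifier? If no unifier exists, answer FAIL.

Decompose tup/3: nil ≐ nil,  m ≐ V,  tup(m, m, nil) ≐ tup(m, m, nil).
Delete trivial equation nil ≐ nil.
Bind V := m; no other remaining equation mentions V.
Delete trivial equation tup(m, m, nil) ≐ tup(m, m, nil).
Bind Q := node(Z, Z); no other remaining equation mentions Q.
Decompose wrap/1: tup(wrap(Z), f(nil, nil), node(nil, m)) ≐ tup(wrap(tup(empty, Z, nil)), f(nil, nil), node(nil, m)).
Decompose tup/3: wrap(Z) ≐ wrap(tup(empty, Z, nil)),  f(nil, nil) ≐ f(nil, nil),  node(nil, m) ≐ node(nil, m).
Decompose wrap/1: Z ≐ tup(empty, Z, nil).
Occurs check fails: Z occurs in tup(empty, Z, nil); the equation Z ≐ tup(empty, Z, nil) has no finite solution.

FAIL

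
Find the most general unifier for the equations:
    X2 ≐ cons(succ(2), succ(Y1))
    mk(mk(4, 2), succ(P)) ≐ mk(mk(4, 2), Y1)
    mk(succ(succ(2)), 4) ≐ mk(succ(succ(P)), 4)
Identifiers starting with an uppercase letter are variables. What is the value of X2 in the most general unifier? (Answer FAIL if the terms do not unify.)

cons(succ(2), succ(succ(2)))

Bind X2 := cons(succ(2), succ(Y1)); no other remaining equation mentions X2.
Decompose mk/2: mk(4, 2) ≐ mk(4, 2),  succ(P) ≐ Y1.
Delete trivial equation mk(4, 2) ≐ mk(4, 2).
Bind Y1 := succ(P); no other remaining equation mentions Y1. Substituting into the earlier binding gives X2 := cons(succ(2), succ(succ(P))).
Decompose mk/2: succ(succ(2)) ≐ succ(succ(P)),  4 ≐ 4.
Decompose succ/1: succ(2) ≐ succ(P).
Decompose succ/1: 2 ≐ P.
Bind P := 2; no other remaining equation mentions P. Substituting into the earlier bindings gives X2 := cons(succ(2), succ(succ(2))), Y1 := succ(2).
Delete trivial equation 4 ≐ 4.
MGU = { X2 := cons(succ(2), succ(succ(2))), Y1 := succ(2), P := 2 }, so X2 := cons(succ(2), succ(succ(2))).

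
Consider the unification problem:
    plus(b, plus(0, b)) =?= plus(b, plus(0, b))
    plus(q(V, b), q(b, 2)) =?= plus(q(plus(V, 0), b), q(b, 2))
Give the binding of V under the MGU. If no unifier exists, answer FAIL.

Delete trivial equation plus(b, plus(0, b)) =?= plus(b, plus(0, b)).
Decompose plus/2: q(V, b) =?= q(plus(V, 0), b),  q(b, 2) =?= q(b, 2).
Decompose q/2: V =?= plus(V, 0),  b =?= b.
Occurs check fails: V occurs in plus(V, 0); the equation V =?= plus(V, 0) has no finite solution.

FAIL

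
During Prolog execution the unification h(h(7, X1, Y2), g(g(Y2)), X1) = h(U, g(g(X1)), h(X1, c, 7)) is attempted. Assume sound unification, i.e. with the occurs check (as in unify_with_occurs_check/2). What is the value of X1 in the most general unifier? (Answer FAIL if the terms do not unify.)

Decompose h/3: h(7, X1, Y2) = U,  g(g(Y2)) = g(g(X1)),  X1 = h(X1, c, 7).
Bind U := h(7, X1, Y2); no other remaining equation mentions U.
Decompose g/1: g(Y2) = g(X1).
Decompose g/1: Y2 = X1.
Bind Y2 := X1; no other remaining equation mentions Y2. Substituting into the earlier binding gives U := h(7, X1, X1).
Occurs check fails: X1 occurs in h(X1, c, 7); the equation X1 = h(X1, c, 7) has no finite solution.

FAIL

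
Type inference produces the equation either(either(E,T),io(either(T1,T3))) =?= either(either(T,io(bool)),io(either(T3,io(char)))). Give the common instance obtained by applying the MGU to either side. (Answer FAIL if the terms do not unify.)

Decompose either/2: either(E,T) =?= either(T,io(bool)),  io(either(T1,T3)) =?= io(either(T3,io(char))).
Decompose either/2: E =?= T,  T =?= io(bool).
Bind E := T; no other remaining equation mentions E.
Bind T := io(bool); no other remaining equation mentions T. Substituting into the earlier binding gives E := io(bool).
Decompose io/1: either(T1,T3) =?= either(T3,io(char)).
Decompose either/2: T1 =?= T3,  T3 =?= io(char).
Bind T1 := T3; no other remaining equation mentions T1.
Bind T3 := io(char). Substituting into the earlier binding gives T1 := io(char).
Applying the MGU to either side gives either(either(io(bool),io(bool)),io(either(io(char),io(char)))).

either(either(io(bool),io(bool)),io(either(io(char),io(char))))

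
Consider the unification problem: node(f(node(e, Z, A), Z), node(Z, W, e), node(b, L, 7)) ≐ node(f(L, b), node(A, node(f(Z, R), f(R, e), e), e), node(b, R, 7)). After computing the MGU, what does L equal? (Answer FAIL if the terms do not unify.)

node(e, b, b)

Decompose node/3: f(node(e, Z, A), Z) ≐ f(L, b),  node(Z, W, e) ≐ node(A, node(f(Z, R), f(R, e), e), e),  node(b, L, 7) ≐ node(b, R, 7).
Decompose f/2: node(e, Z, A) ≐ L,  Z ≐ b.
Bind L := node(e, Z, A); substituting into the one remaining equation that mentions L gives: node(b, node(e, Z, A), 7) ≐ node(b, R, 7).
Bind Z := b; substituting into the remaining equations gives: node(b, W, e) ≐ node(A, node(f(b, R), f(R, e), e), e),  node(b, node(e, b, A), 7) ≐ node(b, R, 7). Substituting into the earlier binding gives L := node(e, b, A).
Decompose node/3: b ≐ A,  W ≐ node(f(b, R), f(R, e), e),  e ≐ e.
Bind A := b; substituting into the one remaining equation that mentions A gives: node(b, node(e, b, b), 7) ≐ node(b, R, 7). Substituting into the earlier binding gives L := node(e, b, b).
Bind W := node(f(b, R), f(R, e), e); no other remaining equation mentions W.
Delete trivial equation e ≐ e.
Decompose node/3: b ≐ b,  node(e, b, b) ≐ R,  7 ≐ 7.
Delete trivial equation b ≐ b.
Bind R := node(e, b, b); no other remaining equation mentions R. Substituting into the earlier binding gives W := node(f(b, node(e, b, b)), f(node(e, b, b), e), e).
Delete trivial equation 7 ≐ 7.
MGU = { L ↦ node(e, b, b), Z ↦ b, A ↦ b, W ↦ node(f(b, node(e, b, b)), f(node(e, b, b), e), e), R ↦ node(e, b, b) }, so L ↦ node(e, b, b).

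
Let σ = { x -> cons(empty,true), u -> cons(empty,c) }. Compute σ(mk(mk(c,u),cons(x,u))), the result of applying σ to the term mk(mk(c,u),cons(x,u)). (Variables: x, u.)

Replace each occurrence of x with cons(empty,true).
Replace each occurrence of u with cons(empty,c).
Result: mk(mk(c,cons(empty,c)),cons(cons(empty,true),cons(empty,c))).

mk(mk(c,cons(empty,c)),cons(cons(empty,true),cons(empty,c)))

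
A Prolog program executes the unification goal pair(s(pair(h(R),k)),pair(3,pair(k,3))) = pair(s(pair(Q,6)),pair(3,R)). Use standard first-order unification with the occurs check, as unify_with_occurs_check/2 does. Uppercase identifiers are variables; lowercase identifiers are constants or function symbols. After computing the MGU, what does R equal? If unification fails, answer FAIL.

FAIL

Decompose pair/2: s(pair(h(R),k)) = s(pair(Q,6)),  pair(3,pair(k,3)) = pair(3,R).
Decompose s/1: pair(h(R),k) = pair(Q,6).
Decompose pair/2: h(R) = Q,  k = 6.
Bind Q := h(R); no other remaining equation mentions Q.
Clash: constants k and 6 differ; no unifier exists.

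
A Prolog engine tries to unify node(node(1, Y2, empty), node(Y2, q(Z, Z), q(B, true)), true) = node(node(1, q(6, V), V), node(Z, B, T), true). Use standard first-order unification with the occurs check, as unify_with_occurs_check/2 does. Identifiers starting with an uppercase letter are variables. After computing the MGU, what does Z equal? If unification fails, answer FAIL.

q(6, empty)

Decompose node/3: node(1, Y2, empty) = node(1, q(6, V), V),  node(Y2, q(Z, Z), q(B, true)) = node(Z, B, T),  true = true.
Decompose node/3: 1 = 1,  Y2 = q(6, V),  empty = V.
Delete trivial equation 1 = 1.
Bind Y2 := q(6, V); substituting into the one remaining equation that mentions Y2 gives: node(q(6, V), q(Z, Z), q(B, true)) = node(Z, B, T).
Bind V := empty; substituting into the one remaining equation that mentions V gives: node(q(6, empty), q(Z, Z), q(B, true)) = node(Z, B, T). Substituting into the earlier binding gives Y2 := q(6, empty).
Decompose node/3: q(6, empty) = Z,  q(Z, Z) = B,  q(B, true) = T.
Bind Z := q(6, empty); substituting into the one remaining equation that mentions Z gives: q(q(6, empty), q(6, empty)) = B.
Bind B := q(q(6, empty), q(6, empty)); substituting into the one remaining equation that mentions B gives: q(q(q(6, empty), q(6, empty)), true) = T.
Bind T := q(q(q(6, empty), q(6, empty)), true); no other remaining equation mentions T.
Delete trivial equation true = true.
MGU = { Y2 -> q(6, empty), V -> empty, Z -> q(6, empty), B -> q(q(6, empty), q(6, empty)), T -> q(q(q(6, empty), q(6, empty)), true) }, so Z -> q(6, empty).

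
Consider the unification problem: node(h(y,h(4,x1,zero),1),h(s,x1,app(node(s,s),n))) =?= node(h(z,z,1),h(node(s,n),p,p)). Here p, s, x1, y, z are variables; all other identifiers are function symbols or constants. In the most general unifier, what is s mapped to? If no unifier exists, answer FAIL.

FAIL

Decompose node/2: h(y,h(4,x1,zero),1) =?= h(z,z,1),  h(s,x1,app(node(s,s),n)) =?= h(node(s,n),p,p).
Decompose h/3: y =?= z,  h(4,x1,zero) =?= z,  1 =?= 1.
Bind y := z; no other remaining equation mentions y.
Bind z := h(4,x1,zero); no other remaining equation mentions z. Substituting into the earlier binding gives y := h(4,x1,zero).
Delete trivial equation 1 =?= 1.
Decompose h/3: s =?= node(s,n),  x1 =?= p,  app(node(s,s),n) =?= p.
Occurs check fails: s occurs in node(s,n); the equation s =?= node(s,n) has no finite solution.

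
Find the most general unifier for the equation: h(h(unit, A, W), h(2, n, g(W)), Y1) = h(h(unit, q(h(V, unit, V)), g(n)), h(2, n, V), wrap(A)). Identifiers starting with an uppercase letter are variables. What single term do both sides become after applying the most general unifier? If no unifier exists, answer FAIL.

h(h(unit, q(h(g(g(n)), unit, g(g(n)))), g(n)), h(2, n, g(g(n))), wrap(q(h(g(g(n)), unit, g(g(n))))))

Decompose h/3: h(unit, A, W) = h(unit, q(h(V, unit, V)), g(n)),  h(2, n, g(W)) = h(2, n, V),  Y1 = wrap(A).
Decompose h/3: unit = unit,  A = q(h(V, unit, V)),  W = g(n).
Delete trivial equation unit = unit.
Bind A := q(h(V, unit, V)); substituting into the one remaining equation that mentions A gives: Y1 = wrap(q(h(V, unit, V))).
Bind W := g(n); substituting into the one remaining equation that mentions W gives: h(2, n, g(g(n))) = h(2, n, V).
Decompose h/3: 2 = 2,  n = n,  g(g(n)) = V.
Delete trivial equation 2 = 2.
Delete trivial equation n = n.
Bind V := g(g(n)); substituting into the remaining equation gives: Y1 = wrap(q(h(g(g(n)), unit, g(g(n))))). Substituting into the earlier binding gives A := q(h(g(g(n)), unit, g(g(n)))).
Bind Y1 := wrap(q(h(g(g(n)), unit, g(g(n))))).
Applying the MGU to either side gives h(h(unit, q(h(g(g(n)), unit, g(g(n)))), g(n)), h(2, n, g(g(n))), wrap(q(h(g(g(n)), unit, g(g(n)))))).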